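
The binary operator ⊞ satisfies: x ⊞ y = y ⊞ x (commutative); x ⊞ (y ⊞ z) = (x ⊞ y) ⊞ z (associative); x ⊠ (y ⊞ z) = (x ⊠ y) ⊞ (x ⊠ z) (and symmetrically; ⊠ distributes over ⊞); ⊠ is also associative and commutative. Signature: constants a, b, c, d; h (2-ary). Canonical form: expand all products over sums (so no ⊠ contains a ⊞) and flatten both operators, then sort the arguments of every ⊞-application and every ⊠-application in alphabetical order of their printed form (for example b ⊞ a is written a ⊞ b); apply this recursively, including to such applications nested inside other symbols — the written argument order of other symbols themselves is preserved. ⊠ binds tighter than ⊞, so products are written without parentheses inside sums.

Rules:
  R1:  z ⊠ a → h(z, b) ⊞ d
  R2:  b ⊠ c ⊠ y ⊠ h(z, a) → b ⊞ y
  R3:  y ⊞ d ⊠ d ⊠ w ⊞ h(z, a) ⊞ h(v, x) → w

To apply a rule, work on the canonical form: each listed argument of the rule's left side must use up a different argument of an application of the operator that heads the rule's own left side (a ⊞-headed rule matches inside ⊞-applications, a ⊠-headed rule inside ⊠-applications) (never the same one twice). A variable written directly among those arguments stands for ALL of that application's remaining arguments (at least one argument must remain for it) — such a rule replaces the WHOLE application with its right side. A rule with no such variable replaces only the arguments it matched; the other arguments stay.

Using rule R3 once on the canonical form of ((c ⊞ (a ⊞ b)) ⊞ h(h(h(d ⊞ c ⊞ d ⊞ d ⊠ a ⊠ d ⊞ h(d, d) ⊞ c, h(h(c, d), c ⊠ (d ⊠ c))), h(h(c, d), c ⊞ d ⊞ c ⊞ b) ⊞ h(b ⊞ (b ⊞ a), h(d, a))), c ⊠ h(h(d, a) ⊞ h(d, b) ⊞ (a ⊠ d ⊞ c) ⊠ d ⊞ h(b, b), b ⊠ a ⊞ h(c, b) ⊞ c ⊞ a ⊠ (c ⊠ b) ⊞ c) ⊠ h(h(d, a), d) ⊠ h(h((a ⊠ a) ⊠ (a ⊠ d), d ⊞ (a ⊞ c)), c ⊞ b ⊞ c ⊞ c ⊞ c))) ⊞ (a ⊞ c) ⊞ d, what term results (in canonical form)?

Answer: a ⊞ a ⊞ b ⊞ c ⊞ c ⊞ d ⊞ h(h(h(a ⊠ d ⊠ d ⊞ c ⊞ c ⊞ d ⊞ d ⊞ h(d, d), h(h(c, d), c ⊠ c ⊠ d)), h(a ⊞ b ⊞ b, h(d, a)) ⊞ h(h(c, d), b ⊞ c ⊞ c ⊞ d)), c ⊠ h(a, a ⊠ b ⊞ a ⊠ b ⊠ c ⊞ c ⊞ c ⊞ h(c, b)) ⊠ h(h(a ⊠ a ⊠ a ⊠ d, a ⊞ c ⊞ d), b ⊞ c ⊞ c ⊞ c ⊞ c) ⊠ h(h(d, a), d))

Derivation:
Canonical form:  a ⊞ a ⊞ b ⊞ c ⊞ c ⊞ d ⊞ h(h(h(a ⊠ d ⊠ d ⊞ c ⊞ c ⊞ d ⊞ d ⊞ h(d, d), h(h(c, d), c ⊠ c ⊠ d)), h(a ⊞ b ⊞ b, h(d, a)) ⊞ h(h(c, d), b ⊞ c ⊞ c ⊞ d)), c ⊠ h(a ⊠ d ⊠ d ⊞ c ⊠ d ⊞ h(b, b) ⊞ h(d, a) ⊞ h(d, b), a ⊠ b ⊞ a ⊠ b ⊠ c ⊞ c ⊞ c ⊞ h(c, b)) ⊠ h(h(a ⊠ a ⊠ a ⊠ d, a ⊞ c ⊞ d), b ⊞ c ⊞ c ⊞ c ⊞ c) ⊠ h(h(d, a), d))
R3 matches:  uses a ⊠ d ⊠ d, h(b, b), h(d, a);  v := b, w := a, x := b, y := c ⊠ d ⊞ h(d, b), z := d
The extension variable absorbs all remaining arguments, so the whole application is rewritten.
Result:  a ⊞ a ⊞ b ⊞ c ⊞ c ⊞ d ⊞ h(h(h(a ⊠ d ⊠ d ⊞ c ⊞ c ⊞ d ⊞ d ⊞ h(d, d), h(h(c, d), c ⊠ c ⊠ d)), h(a ⊞ b ⊞ b, h(d, a)) ⊞ h(h(c, d), b ⊞ c ⊞ c ⊞ d)), c ⊠ h(a, a ⊠ b ⊞ a ⊠ b ⊠ c ⊞ c ⊞ c ⊞ h(c, b)) ⊠ h(h(a ⊠ a ⊠ a ⊠ d, a ⊞ c ⊞ d), b ⊞ c ⊞ c ⊞ c ⊞ c) ⊠ h(h(d, a), d))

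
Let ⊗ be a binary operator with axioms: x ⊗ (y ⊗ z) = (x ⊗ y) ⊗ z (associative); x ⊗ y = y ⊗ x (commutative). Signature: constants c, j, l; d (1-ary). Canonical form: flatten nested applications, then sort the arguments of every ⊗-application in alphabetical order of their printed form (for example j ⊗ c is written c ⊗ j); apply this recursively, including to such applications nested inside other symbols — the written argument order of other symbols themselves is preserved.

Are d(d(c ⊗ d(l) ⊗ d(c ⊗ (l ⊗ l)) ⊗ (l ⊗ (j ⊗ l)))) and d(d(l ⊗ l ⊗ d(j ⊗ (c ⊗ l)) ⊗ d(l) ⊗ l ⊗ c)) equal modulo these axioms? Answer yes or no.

Answer: no — d(d(c ⊗ d(c ⊗ l ⊗ l) ⊗ d(l) ⊗ j ⊗ l ⊗ l)) vs d(d(c ⊗ d(c ⊗ j ⊗ l) ⊗ d(l) ⊗ l ⊗ l ⊗ l))

Derivation:
Left:  d(d(c ⊗ d(l) ⊗ d(c ⊗ (l ⊗ l)) ⊗ (l ⊗ (j ⊗ l))))
  Work inside:  c ⊗ d(l) ⊗ d(c ⊗ (l ⊗ l)) ⊗ (l ⊗ (j ⊗ l))
  Un-nest:  c ⊗ d(l) ⊗ d(c ⊗ (l ⊗ l)) ⊗ l ⊗ j ⊗ l
  Simplify inside:  d(c ⊗ (l ⊗ l))  →  d(c ⊗ l ⊗ l)
  Order the arguments:  c ⊗ d(c ⊗ l ⊗ l) ⊗ d(l) ⊗ j ⊗ l ⊗ l
  Rebuild:  d(d(c ⊗ d(c ⊗ l ⊗ l) ⊗ d(l) ⊗ j ⊗ l ⊗ l))
Right:  d(d(l ⊗ l ⊗ d(j ⊗ (c ⊗ l)) ⊗ d(l) ⊗ l ⊗ c))
  Descend into:  l ⊗ l ⊗ d(j ⊗ (c ⊗ l)) ⊗ d(l) ⊗ l ⊗ c
  Inside:  d(j ⊗ (c ⊗ l))  →  d(c ⊗ j ⊗ l)
  Order the arguments:  c ⊗ d(c ⊗ j ⊗ l) ⊗ d(l) ⊗ l ⊗ l ⊗ l
  Put back:  d(d(c ⊗ d(c ⊗ j ⊗ l) ⊗ d(l) ⊗ l ⊗ l ⊗ l))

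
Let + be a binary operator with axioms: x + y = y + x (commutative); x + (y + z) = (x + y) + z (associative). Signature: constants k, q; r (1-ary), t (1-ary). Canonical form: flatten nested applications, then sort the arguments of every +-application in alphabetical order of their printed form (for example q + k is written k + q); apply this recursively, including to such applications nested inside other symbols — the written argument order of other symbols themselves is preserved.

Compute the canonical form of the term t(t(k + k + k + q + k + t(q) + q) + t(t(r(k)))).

Answer: t(t(k + k + k + k + q + q + t(q)) + t(t(r(k))))

Derivation:
Descend into:  t(k + k + k + q + k + t(q) + q) + t(t(r(k)))
Simplify inside:  t(k + k + k + q + k + t(q) + q)  →  t(k + k + k + k + q + q + t(q))
Order the arguments:  t(k + k + k + k + q + q + t(q)) + t(t(r(k)))
Rebuild:  t(t(k + k + k + k + q + q + t(q)) + t(t(r(k))))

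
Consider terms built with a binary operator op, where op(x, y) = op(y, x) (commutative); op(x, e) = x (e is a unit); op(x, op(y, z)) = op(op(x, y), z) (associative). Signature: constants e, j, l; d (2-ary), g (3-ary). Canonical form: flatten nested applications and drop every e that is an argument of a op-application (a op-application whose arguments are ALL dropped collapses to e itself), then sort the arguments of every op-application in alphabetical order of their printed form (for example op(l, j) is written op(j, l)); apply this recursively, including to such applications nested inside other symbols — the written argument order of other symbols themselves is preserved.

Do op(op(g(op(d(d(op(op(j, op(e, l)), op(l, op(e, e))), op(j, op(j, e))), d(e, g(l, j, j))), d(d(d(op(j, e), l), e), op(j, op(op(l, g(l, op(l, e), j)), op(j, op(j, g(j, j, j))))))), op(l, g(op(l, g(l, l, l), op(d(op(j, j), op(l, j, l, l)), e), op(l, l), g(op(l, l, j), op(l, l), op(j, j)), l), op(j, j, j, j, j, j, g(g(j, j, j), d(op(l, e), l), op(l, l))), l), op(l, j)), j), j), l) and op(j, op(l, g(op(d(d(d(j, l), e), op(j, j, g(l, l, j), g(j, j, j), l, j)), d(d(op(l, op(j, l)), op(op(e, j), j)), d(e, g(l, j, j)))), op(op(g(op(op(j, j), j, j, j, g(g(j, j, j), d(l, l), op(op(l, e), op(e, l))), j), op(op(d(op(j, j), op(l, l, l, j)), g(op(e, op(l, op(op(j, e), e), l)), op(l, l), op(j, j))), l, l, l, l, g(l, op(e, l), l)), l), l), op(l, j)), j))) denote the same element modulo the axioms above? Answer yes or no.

Left:  op(op(g(op(d(d(op(op(j, op(e, l)), op(l, op(e, e))), op(j, op(j, e))), d(e, g(l, j, j))), d(d(d(op(j, e), l), e), op(j, op(op(l, g(l, op(l, e), j)), op(j, op(j, g(j, j, j))))))), op(l, g(op(l, g(l, l, l), op(d(op(j, j), op(l, j, l, l)), e), op(l, l), g(op(l, l, j), op(l, l), op(j, j)), l), op(j, j, j, j, j, j, g(g(j, j, j), d(op(l, e), l), op(l, l))), l), op(l, j)), j), j), l)
  Flatten:  op(g(op(d(d(op(op(j, op(e, l)), op(l, op(e, e))), op(j, op(j, e))), d(e, g(l, j, j))), d(d(d(op(j, e), l), e), op(j, op(op(l, g(l, op(l, e), j)), op(j, op(j, g(j, j, j))))))), op(l, g(op(l, g(l, l, l), op(d(op(j, j), op(l, j, l, l)), e), op(l, l), g(op(l, l, j), op(l, l), op(j, j)), l), op(j, j, j, j, j, j, g(g(j, j, j), d(op(l, e), l), op(l, l))), l), op(l, j)), j), j, l)
  Canonicalize subterm:  g(op(d(d(op(op(j, op(e, l)), op(l, op(e, e))), op(j, op(j, e))), d(e, g(l, j, j))), d(d(d(op(j, e), l), e), op(j, op(op(l, g(l, op(l, e), j)), op(j, op(j, g(j, j, j))))))), op(l, g(op(l, g(l, l, l), op(d(op(j, j), op(l, j, l, l)), e), op(l, l), g(op(l, l, j), op(l, l), op(j, j)), l), op(j, j, j, j, j, j, g(g(j, j, j), d(op(l, e), l), op(l, l))), l), op(l, j)), j)  →  g(op(d(d(d(j, l), e), op(g(j, j, j), g(l, l, j), j, j, j, l)), d(d(op(j, l, l), op(j, j)), d(e, g(l, j, j)))), op(g(op(d(op(j, j), op(j, l, l, l)), g(l, l, l), g(op(j, l, l), op(l, l), op(j, j)), l, l, l, l), op(g(g(j, j, j), d(l, l), op(l, l)), j, j, j, j, j, j), l), j, l, l), j)
  Order the arguments:  op(g(op(d(d(d(j, l), e), op(g(j, j, j), g(l, l, j), j, j, j, l)), d(d(op(j, l, l), op(j, j)), d(e, g(l, j, j)))), op(g(op(d(op(j, j), op(j, l, l, l)), g(l, l, l), g(op(j, l, l), op(l, l), op(j, j)), l, l, l, l), op(g(g(j, j, j), d(l, l), op(l, l)), j, j, j, j, j, j), l), j, l, l), j), j, l)
Right:  op(j, op(l, g(op(d(d(d(j, l), e), op(j, j, g(l, l, j), g(j, j, j), l, j)), d(d(op(l, op(j, l)), op(op(e, j), j)), d(e, g(l, j, j)))), op(op(g(op(op(j, j), j, j, j, g(g(j, j, j), d(l, l), op(op(l, e), op(e, l))), j), op(op(d(op(j, j), op(l, l, l, j)), g(op(e, op(l, op(op(j, e), e), l)), op(l, l), op(j, j))), l, l, l, l, g(l, op(e, l), l)), l), l), op(l, j)), j)))
  Un-nest:  op(j, l, g(op(d(d(d(j, l), e), op(j, j, g(l, l, j), g(j, j, j), l, j)), d(d(op(l, op(j, l)), op(op(e, j), j)), d(e, g(l, j, j)))), op(op(g(op(op(j, j), j, j, j, g(g(j, j, j), d(l, l), op(op(l, e), op(e, l))), j), op(op(d(op(j, j), op(l, l, l, j)), g(op(e, op(l, op(op(j, e), e), l)), op(l, l), op(j, j))), l, l, l, l, g(l, op(e, l), l)), l), l), op(l, j)), j))
  Inside:  g(op(d(d(d(j, l), e), op(j, j, g(l, l, j), g(j, j, j), l, j)), d(d(op(l, op(j, l)), op(op(e, j), j)), d(e, g(l, j, j)))), op(op(g(op(op(j, j), j, j, j, g(g(j, j, j), d(l, l), op(op(l, e), op(e, l))), j), op(op(d(op(j, j), op(l, l, l, j)), g(op(e, op(l, op(op(j, e), e), l)), op(l, l), op(j, j))), l, l, l, l, g(l, op(e, l), l)), l), l), op(l, j)), j)  →  g(op(d(d(d(j, l), e), op(g(j, j, j), g(l, l, j), j, j, j, l)), d(d(op(j, l, l), op(j, j)), d(e, g(l, j, j)))), op(g(op(g(g(j, j, j), d(l, l), op(l, l)), j, j, j, j, j, j), op(d(op(j, j), op(j, l, l, l)), g(l, l, l), g(op(j, l, l), op(l, l), op(j, j)), l, l, l, l), l), j, l, l), j)
  Sort arguments:  op(g(op(d(d(d(j, l), e), op(g(j, j, j), g(l, l, j), j, j, j, l)), d(d(op(j, l, l), op(j, j)), d(e, g(l, j, j)))), op(g(op(g(g(j, j, j), d(l, l), op(l, l)), j, j, j, j, j, j), op(d(op(j, j), op(j, l, l, l)), g(l, l, l), g(op(j, l, l), op(l, l), op(j, j)), l, l, l, l), l), j, l, l), j), j, l)

Answer: no — op(g(op(d(d(d(j, l), e), op(g(j, j, j), g(l, l, j), j, j, j, l)), d(d(op(j, l, l), op(j, j)), d(e, g(l, j, j)))), op(g(op(d(op(j, j), op(j, l, l, l)), g(l, l, l), g(op(j, l, l), op(l, l), op(j, j)), l, l, l, l), op(g(g(j, j, j), d(l, l), op(l, l)), j, j, j, j, j, j), l), j, l, l), j), j, l) vs op(g(op(d(d(d(j, l), e), op(g(j, j, j), g(l, l, j), j, j, j, l)), d(d(op(j, l, l), op(j, j)), d(e, g(l, j, j)))), op(g(op(g(g(j, j, j), d(l, l), op(l, l)), j, j, j, j, j, j), op(d(op(j, j), op(j, l, l, l)), g(l, l, l), g(op(j, l, l), op(l, l), op(j, j)), l, l, l, l), l), j, l, l), j), j, l)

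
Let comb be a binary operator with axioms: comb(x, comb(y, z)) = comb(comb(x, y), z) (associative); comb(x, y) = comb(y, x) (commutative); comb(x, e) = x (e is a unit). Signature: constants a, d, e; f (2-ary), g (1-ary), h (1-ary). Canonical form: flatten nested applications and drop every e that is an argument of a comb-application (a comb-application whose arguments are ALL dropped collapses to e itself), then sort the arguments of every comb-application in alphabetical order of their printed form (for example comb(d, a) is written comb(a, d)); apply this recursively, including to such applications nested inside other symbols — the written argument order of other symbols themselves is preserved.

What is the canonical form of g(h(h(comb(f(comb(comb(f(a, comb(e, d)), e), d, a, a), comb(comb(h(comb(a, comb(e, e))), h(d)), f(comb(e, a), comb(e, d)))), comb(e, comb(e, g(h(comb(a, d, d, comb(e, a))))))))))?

Answer: g(h(h(comb(f(comb(a, a, d, f(a, d)), comb(f(a, d), h(a), h(d))), g(h(comb(a, a, d, d)))))))

Derivation:
Work inside:  comb(f(comb(comb(f(a, comb(e, d)), e), d, a, a), comb(comb(h(comb(a, comb(e, e))), h(d)), f(comb(e, a), comb(e, d)))), comb(e, comb(e, g(h(comb(a, d, d, comb(e, a)))))))
Flatten:  comb(f(comb(comb(f(a, comb(e, d)), e), d, a, a), comb(comb(h(comb(a, comb(e, e))), h(d)), f(comb(e, a), comb(e, d)))), e, e, g(h(comb(a, d, d, comb(e, a)))))
Simplify inside:  f(comb(comb(f(a, comb(e, d)), e), d, a, a), comb(comb(h(comb(a, comb(e, e))), h(d)), f(comb(e, a), comb(e, d))))  →  f(comb(a, a, d, f(a, d)), comb(f(a, d), h(a), h(d)))
Simplify inside:  g(h(comb(a, d, d, comb(e, a))))  →  g(h(comb(a, a, d, d)))
Drop the unit:  drop e (×2)
Sort arguments:  comb(f(comb(a, a, d, f(a, d)), comb(f(a, d), h(a), h(d))), g(h(comb(a, a, d, d))))
Rebuild:  g(h(h(comb(f(comb(a, a, d, f(a, d)), comb(f(a, d), h(a), h(d))), g(h(comb(a, a, d, d)))))))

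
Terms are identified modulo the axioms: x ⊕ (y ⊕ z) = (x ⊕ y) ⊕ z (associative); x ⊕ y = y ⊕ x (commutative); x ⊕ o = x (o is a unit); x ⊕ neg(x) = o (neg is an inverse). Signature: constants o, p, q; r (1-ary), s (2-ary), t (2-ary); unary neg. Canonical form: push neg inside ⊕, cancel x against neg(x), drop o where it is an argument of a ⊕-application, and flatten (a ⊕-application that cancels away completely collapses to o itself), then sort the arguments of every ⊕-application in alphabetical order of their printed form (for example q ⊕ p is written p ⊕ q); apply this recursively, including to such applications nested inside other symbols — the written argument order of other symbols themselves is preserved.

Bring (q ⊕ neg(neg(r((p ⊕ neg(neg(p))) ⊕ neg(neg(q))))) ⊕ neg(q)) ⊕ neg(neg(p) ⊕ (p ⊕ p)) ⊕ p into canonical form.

Answer: r(p ⊕ p ⊕ q)

Derivation:
Push neg inside:  distribute neg over ⊕ and collapse double neg
Cancel inverse pairs:  q cancels; p cancels
Collect terms:  r(p ⊕ p ⊕ q)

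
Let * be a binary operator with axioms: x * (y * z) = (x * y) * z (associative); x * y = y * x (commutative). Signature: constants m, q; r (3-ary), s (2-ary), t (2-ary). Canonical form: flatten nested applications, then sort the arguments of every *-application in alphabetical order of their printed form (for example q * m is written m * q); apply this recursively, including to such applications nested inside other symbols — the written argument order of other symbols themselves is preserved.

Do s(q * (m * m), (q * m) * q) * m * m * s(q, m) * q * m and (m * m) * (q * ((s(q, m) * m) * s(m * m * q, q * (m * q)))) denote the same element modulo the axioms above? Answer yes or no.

Left:  s(q * (m * m), (q * m) * q) * m * m * s(q, m) * q * m
  Inside:  s(q * (m * m), (q * m) * q)  →  s(m * m * q, m * q * q)
  Sort:  m * m * m * q * s(m * m * q, m * q * q) * s(q, m)
Right:  (m * m) * (q * ((s(q, m) * m) * s(m * m * q, q * (m * q))))
  Flatten:  m * m * q * s(q, m) * m * s(m * m * q, q * (m * q))
  Simplify inside:  s(m * m * q, q * (m * q))  →  s(m * m * q, m * q * q)
  Sort arguments:  m * m * m * q * s(m * m * q, m * q * q) * s(q, m)

Answer: yes — both canonical forms are m * m * m * q * s(m * m * q, m * q * q) * s(q, m)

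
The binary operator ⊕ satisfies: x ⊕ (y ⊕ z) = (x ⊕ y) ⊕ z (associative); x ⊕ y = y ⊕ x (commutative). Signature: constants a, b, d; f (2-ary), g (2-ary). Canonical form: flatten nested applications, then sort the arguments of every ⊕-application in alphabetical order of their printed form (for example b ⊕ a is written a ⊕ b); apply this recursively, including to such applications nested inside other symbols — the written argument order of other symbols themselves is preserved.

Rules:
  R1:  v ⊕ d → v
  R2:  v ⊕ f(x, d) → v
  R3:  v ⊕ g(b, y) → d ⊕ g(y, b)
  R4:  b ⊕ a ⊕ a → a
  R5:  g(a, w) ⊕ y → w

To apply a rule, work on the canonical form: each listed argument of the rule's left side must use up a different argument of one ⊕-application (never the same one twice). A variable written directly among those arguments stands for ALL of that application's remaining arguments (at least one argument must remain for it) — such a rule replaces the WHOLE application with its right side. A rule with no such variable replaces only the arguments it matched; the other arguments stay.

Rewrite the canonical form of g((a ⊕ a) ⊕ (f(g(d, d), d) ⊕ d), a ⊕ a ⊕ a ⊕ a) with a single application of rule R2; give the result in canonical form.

Canonical form:  g(a ⊕ a ⊕ d ⊕ f(g(d, d), d), a ⊕ a ⊕ a ⊕ a)
R2 matches:  uses f(g(d, d), d);  v := a ⊕ a ⊕ d, x := g(d, d)
The extension variable absorbs all remaining arguments, so the whole application is rewritten.
New term:  g(a ⊕ a ⊕ d, a ⊕ a ⊕ a ⊕ a)

Answer: g(a ⊕ a ⊕ d, a ⊕ a ⊕ a ⊕ a)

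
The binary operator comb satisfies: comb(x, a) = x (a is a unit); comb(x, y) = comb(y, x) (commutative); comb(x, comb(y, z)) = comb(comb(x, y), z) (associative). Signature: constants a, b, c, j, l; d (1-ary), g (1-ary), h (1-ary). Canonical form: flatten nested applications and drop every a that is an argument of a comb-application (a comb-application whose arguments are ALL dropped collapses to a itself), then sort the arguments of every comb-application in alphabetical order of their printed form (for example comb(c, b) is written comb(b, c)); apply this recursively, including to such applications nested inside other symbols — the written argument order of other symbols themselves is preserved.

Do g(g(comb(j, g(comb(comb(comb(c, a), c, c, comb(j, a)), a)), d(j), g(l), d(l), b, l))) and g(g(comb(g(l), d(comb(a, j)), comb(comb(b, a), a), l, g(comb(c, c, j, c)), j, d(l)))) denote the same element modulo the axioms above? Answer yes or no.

Left:  g(g(comb(j, g(comb(comb(comb(c, a), c, c, comb(j, a)), a)), d(j), g(l), d(l), b, l)))
  Descend into:  comb(j, g(comb(comb(comb(c, a), c, c, comb(j, a)), a)), d(j), g(l), d(l), b, l)
  Canonicalize subterm:  g(comb(comb(comb(c, a), c, c, comb(j, a)), a))  →  g(comb(c, c, c, j))
  Sort arguments:  comb(b, d(j), d(l), g(comb(c, c, c, j)), g(l), j, l)
  Rebuild:  g(g(comb(b, d(j), d(l), g(comb(c, c, c, j)), g(l), j, l)))
Right:  g(g(comb(g(l), d(comb(a, j)), comb(comb(b, a), a), l, g(comb(c, c, j, c)), j, d(l))))
  Descend into:  comb(g(l), d(comb(a, j)), comb(comb(b, a), a), l, g(comb(c, c, j, c)), j, d(l))
  Un-nest:  comb(g(l), d(comb(a, j)), b, a, a, l, g(comb(c, c, j, c)), j, d(l))
  Simplify inside:  d(comb(a, j))  →  d(j)
  Inside:  g(comb(c, c, j, c))  →  g(comb(c, c, c, j))
  Drop the unit:  drop a (×2)
  Order the arguments:  comb(b, d(j), d(l), g(comb(c, c, c, j)), g(l), j, l)
  Reassemble:  g(g(comb(b, d(j), d(l), g(comb(c, c, c, j)), g(l), j, l)))

Answer: yes — both canonical forms are g(g(comb(b, d(j), d(l), g(comb(c, c, c, j)), g(l), j, l)))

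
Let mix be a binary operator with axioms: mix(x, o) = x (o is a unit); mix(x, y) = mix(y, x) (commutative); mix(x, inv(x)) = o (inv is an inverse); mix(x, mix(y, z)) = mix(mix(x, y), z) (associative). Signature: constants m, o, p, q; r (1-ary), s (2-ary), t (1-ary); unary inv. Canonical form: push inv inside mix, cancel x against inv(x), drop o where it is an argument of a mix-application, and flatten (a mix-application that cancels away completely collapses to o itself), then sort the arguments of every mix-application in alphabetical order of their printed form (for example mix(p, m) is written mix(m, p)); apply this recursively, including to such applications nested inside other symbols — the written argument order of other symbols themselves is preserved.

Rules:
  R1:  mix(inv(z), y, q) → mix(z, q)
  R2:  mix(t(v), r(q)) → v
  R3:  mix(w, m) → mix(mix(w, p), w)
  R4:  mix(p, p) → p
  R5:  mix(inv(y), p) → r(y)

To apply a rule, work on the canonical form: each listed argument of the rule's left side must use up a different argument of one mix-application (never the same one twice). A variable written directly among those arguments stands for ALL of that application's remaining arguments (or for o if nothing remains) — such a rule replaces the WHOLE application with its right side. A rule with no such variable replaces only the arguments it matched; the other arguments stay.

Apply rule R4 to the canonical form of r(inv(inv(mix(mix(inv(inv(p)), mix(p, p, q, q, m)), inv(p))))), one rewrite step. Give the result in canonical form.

Canonical form:  r(mix(m, p, p, q, q))
R4 matches:  uses p, p
New term:  r(mix(m, p, q, q))

Answer: r(mix(m, p, q, q))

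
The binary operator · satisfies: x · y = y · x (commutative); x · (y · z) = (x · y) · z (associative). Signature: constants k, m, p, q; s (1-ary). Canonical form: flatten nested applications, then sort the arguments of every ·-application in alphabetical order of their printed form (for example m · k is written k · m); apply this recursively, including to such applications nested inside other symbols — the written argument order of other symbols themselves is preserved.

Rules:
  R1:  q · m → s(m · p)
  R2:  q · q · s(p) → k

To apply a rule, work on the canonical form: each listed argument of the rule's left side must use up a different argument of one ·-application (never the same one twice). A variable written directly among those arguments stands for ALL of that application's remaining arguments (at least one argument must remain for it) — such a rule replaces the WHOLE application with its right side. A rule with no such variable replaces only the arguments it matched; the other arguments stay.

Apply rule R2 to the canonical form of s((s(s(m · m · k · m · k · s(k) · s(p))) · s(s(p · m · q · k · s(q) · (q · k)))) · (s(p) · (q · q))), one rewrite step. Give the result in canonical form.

Answer: s(k · s(s(k · k · m · m · m · s(k) · s(p))) · s(s(k · k · m · p · q · q · s(q))))

Derivation:
Canonical form:  s(q · q · s(p) · s(s(k · k · m · m · m · s(k) · s(p))) · s(s(k · k · m · p · q · q · s(q))))
Apply R2:  consuming q, q, s(p)
New term:  s(k · s(s(k · k · m · m · m · s(k) · s(p))) · s(s(k · k · m · p · q · q · s(q))))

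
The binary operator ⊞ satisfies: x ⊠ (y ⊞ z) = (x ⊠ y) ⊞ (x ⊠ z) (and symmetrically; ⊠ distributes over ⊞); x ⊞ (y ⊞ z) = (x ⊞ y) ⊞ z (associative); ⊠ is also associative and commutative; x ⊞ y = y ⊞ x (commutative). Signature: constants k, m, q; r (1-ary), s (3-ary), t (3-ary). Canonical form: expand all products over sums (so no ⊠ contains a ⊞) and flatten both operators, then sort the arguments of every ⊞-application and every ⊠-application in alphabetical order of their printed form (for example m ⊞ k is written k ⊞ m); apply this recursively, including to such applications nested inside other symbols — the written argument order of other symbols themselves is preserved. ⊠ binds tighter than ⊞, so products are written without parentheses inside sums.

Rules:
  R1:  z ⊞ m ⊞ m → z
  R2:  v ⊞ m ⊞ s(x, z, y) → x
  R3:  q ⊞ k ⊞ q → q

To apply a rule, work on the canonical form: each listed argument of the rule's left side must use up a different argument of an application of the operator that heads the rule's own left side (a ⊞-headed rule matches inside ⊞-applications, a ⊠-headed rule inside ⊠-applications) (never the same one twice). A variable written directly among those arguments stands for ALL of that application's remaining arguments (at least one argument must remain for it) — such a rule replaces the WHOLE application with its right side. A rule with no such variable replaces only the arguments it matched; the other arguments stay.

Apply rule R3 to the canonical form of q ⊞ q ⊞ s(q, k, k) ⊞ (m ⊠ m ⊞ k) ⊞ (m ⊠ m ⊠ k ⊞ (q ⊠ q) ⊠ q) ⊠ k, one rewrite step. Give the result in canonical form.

Canonical form:  k ⊞ k ⊠ k ⊠ m ⊠ m ⊞ k ⊠ q ⊠ q ⊠ q ⊞ m ⊠ m ⊞ q ⊞ q ⊞ s(q, k, k)
Match R3:  consume k, q, q
Giving:  k ⊠ k ⊠ m ⊠ m ⊞ k ⊠ q ⊠ q ⊠ q ⊞ m ⊠ m ⊞ q ⊞ s(q, k, k)

Answer: k ⊠ k ⊠ m ⊠ m ⊞ k ⊠ q ⊠ q ⊠ q ⊞ m ⊠ m ⊞ q ⊞ s(q, k, k)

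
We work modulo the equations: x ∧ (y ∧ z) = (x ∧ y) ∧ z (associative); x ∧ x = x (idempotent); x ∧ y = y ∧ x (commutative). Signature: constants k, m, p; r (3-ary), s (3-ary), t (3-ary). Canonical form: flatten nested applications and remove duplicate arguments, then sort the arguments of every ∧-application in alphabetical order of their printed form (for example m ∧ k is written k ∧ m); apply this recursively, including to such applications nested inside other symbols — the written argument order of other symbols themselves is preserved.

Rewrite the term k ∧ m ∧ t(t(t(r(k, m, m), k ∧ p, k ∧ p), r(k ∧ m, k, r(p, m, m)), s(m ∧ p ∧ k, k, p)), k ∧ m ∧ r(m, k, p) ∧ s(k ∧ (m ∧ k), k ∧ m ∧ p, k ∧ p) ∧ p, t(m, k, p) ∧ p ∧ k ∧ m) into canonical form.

Answer: k ∧ m ∧ t(t(t(r(k, m, m), k ∧ p, k ∧ p), r(k ∧ m, k, r(p, m, m)), s(k ∧ m ∧ p, k, p)), k ∧ m ∧ p ∧ r(m, k, p) ∧ s(k ∧ m, k ∧ m ∧ p, k ∧ p), k ∧ m ∧ p ∧ t(m, k, p))

Derivation:
Inside:  t(t(t(r(k, m, m), k ∧ p, k ∧ p), r(k ∧ m, k, r(p, m, m)), s(m ∧ p ∧ k, k, p)), k ∧ m ∧ r(m, k, p) ∧ s(k ∧ (m ∧ k), k ∧ m ∧ p, k ∧ p) ∧ p, t(m, k, p) ∧ p ∧ k ∧ m)  →  t(t(t(r(k, m, m), k ∧ p, k ∧ p), r(k ∧ m, k, r(p, m, m)), s(k ∧ m ∧ p, k, p)), k ∧ m ∧ p ∧ r(m, k, p) ∧ s(k ∧ m, k ∧ m ∧ p, k ∧ p), k ∧ m ∧ p ∧ t(m, k, p))
Sort arguments:  k ∧ m ∧ t(t(t(r(k, m, m), k ∧ p, k ∧ p), r(k ∧ m, k, r(p, m, m)), s(k ∧ m ∧ p, k, p)), k ∧ m ∧ p ∧ r(m, k, p) ∧ s(k ∧ m, k ∧ m ∧ p, k ∧ p), k ∧ m ∧ p ∧ t(m, k, p))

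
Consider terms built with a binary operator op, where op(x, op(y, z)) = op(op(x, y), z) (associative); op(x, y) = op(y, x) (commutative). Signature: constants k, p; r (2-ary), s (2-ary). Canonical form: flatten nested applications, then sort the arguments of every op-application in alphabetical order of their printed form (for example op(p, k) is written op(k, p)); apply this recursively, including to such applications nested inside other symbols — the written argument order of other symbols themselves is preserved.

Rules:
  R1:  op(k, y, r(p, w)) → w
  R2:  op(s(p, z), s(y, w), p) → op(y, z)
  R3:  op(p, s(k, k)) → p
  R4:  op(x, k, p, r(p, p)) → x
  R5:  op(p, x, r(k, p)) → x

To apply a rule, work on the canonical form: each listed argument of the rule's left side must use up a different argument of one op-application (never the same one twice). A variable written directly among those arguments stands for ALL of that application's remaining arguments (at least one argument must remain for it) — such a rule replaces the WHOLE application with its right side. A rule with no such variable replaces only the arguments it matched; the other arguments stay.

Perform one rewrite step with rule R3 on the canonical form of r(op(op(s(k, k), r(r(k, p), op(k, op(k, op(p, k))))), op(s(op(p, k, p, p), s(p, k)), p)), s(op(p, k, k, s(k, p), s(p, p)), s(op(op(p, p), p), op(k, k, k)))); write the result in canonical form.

Canonical form:  r(op(p, r(r(k, p), op(k, k, k, p)), s(k, k), s(op(k, p, p, p), s(p, k))), s(op(k, k, p, s(k, p), s(p, p)), s(op(p, p, p), op(k, k, k))))
Match R3:  consume p, s(k, k)
New term:  r(op(p, r(r(k, p), op(k, k, k, p)), s(op(k, p, p, p), s(p, k))), s(op(k, k, p, s(k, p), s(p, p)), s(op(p, p, p), op(k, k, k))))

Answer: r(op(p, r(r(k, p), op(k, k, k, p)), s(op(k, p, p, p), s(p, k))), s(op(k, k, p, s(k, p), s(p, p)), s(op(p, p, p), op(k, k, k))))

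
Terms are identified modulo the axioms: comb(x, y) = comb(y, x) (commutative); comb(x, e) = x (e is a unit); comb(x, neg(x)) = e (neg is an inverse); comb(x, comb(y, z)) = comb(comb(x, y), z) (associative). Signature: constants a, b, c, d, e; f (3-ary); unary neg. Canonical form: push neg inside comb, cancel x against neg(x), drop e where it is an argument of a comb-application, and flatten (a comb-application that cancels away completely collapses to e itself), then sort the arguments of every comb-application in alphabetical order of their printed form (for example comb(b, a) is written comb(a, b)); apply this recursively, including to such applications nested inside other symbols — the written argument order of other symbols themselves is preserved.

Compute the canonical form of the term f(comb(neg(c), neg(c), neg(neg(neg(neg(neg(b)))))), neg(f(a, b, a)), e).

Focus inside:  comb(neg(c), neg(c), neg(neg(neg(neg(neg(b))))))
Push neg inside:  distribute neg over comb and collapse double neg
Collect terms:  comb(neg(c), neg(c), neg(b))
Order the arguments:  comb(neg(b), neg(c), neg(c))
Put back:  f(comb(neg(b), neg(c), neg(c)), neg(f(a, b, a)), e)

Answer: f(comb(neg(b), neg(c), neg(c)), neg(f(a, b, a)), e)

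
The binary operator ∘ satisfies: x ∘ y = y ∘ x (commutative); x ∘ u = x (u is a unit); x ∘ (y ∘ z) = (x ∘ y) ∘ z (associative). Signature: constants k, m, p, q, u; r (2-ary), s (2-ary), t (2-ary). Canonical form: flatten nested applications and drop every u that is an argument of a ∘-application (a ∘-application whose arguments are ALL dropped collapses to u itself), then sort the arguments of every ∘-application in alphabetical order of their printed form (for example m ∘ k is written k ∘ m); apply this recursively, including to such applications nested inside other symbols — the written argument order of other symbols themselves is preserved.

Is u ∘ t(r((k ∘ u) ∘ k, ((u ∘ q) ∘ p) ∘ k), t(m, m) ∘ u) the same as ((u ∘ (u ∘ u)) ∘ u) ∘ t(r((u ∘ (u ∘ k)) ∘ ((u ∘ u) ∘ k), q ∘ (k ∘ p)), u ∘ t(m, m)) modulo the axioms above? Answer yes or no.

Left:  u ∘ t(r((k ∘ u) ∘ k, ((u ∘ q) ∘ p) ∘ k), t(m, m) ∘ u)
  Simplify inside:  t(r((k ∘ u) ∘ k, ((u ∘ q) ∘ p) ∘ k), t(m, m) ∘ u)  →  t(r(k ∘ k, k ∘ p ∘ q), t(m, m))
  Units out:  drop u
  Sort arguments:  t(r(k ∘ k, k ∘ p ∘ q), t(m, m))
Right:  ((u ∘ (u ∘ u)) ∘ u) ∘ t(r((u ∘ (u ∘ k)) ∘ ((u ∘ u) ∘ k), q ∘ (k ∘ p)), u ∘ t(m, m))
  Un-nest:  u ∘ u ∘ u ∘ u ∘ t(r((u ∘ (u ∘ k)) ∘ ((u ∘ u) ∘ k), q ∘ (k ∘ p)), u ∘ t(m, m))
  Canonicalize subterm:  t(r((u ∘ (u ∘ k)) ∘ ((u ∘ u) ∘ k), q ∘ (k ∘ p)), u ∘ t(m, m))  →  t(r(k ∘ k, k ∘ p ∘ q), t(m, m))
  Units out:  drop u (×4)
  Sort:  t(r(k ∘ k, k ∘ p ∘ q), t(m, m))

Answer: yes — both canonical forms are t(r(k ∘ k, k ∘ p ∘ q), t(m, m))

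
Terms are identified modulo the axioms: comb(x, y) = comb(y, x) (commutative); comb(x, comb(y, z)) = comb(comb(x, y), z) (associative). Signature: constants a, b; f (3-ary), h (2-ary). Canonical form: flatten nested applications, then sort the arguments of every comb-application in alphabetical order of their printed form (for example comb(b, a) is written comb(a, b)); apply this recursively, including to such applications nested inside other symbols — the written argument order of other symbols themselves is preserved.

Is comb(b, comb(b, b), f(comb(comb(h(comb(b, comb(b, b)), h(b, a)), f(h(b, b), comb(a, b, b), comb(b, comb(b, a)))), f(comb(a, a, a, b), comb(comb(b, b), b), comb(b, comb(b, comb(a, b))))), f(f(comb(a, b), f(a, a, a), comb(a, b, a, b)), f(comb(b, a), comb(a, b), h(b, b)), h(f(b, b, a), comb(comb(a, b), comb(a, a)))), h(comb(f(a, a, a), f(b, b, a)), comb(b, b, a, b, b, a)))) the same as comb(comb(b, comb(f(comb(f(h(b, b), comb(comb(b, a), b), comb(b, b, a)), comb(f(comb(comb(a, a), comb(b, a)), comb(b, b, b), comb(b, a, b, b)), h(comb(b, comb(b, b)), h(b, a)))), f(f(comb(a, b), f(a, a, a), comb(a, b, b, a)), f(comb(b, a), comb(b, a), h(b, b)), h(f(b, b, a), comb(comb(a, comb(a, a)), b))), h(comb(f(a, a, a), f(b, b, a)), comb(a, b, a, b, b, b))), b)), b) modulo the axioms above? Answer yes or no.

Answer: yes — both canonical forms are comb(b, b, b, f(comb(f(comb(a, a, a, b), comb(b, b, b), comb(a, b, b, b)), f(h(b, b), comb(a, b, b), comb(a, b, b)), h(comb(b, b, b), h(b, a))), f(f(comb(a, b), f(a, a, a), comb(a, a, b, b)), f(comb(a, b), comb(a, b), h(b, b)), h(f(b, b, a), comb(a, a, a, b))), h(comb(f(a, a, a), f(b, b, a)), comb(a, a, b, b, b, b))))

Derivation:
Left:  comb(b, comb(b, b), f(comb(comb(h(comb(b, comb(b, b)), h(b, a)), f(h(b, b), comb(a, b, b), comb(b, comb(b, a)))), f(comb(a, a, a, b), comb(comb(b, b), b), comb(b, comb(b, comb(a, b))))), f(f(comb(a, b), f(a, a, a), comb(a, b, a, b)), f(comb(b, a), comb(a, b), h(b, b)), h(f(b, b, a), comb(comb(a, b), comb(a, a)))), h(comb(f(a, a, a), f(b, b, a)), comb(b, b, a, b, b, a))))
  Un-nest:  comb(b, b, b, f(comb(comb(h(comb(b, comb(b, b)), h(b, a)), f(h(b, b), comb(a, b, b), comb(b, comb(b, a)))), f(comb(a, a, a, b), comb(comb(b, b), b), comb(b, comb(b, comb(a, b))))), f(f(comb(a, b), f(a, a, a), comb(a, b, a, b)), f(comb(b, a), comb(a, b), h(b, b)), h(f(b, b, a), comb(comb(a, b), comb(a, a)))), h(comb(f(a, a, a), f(b, b, a)), comb(b, b, a, b, b, a))))
  Simplify inside:  f(comb(comb(h(comb(b, comb(b, b)), h(b, a)), f(h(b, b), comb(a, b, b), comb(b, comb(b, a)))), f(comb(a, a, a, b), comb(comb(b, b), b), comb(b, comb(b, comb(a, b))))), f(f(comb(a, b), f(a, a, a), comb(a, b, a, b)), f(comb(b, a), comb(a, b), h(b, b)), h(f(b, b, a), comb(comb(a, b), comb(a, a)))), h(comb(f(a, a, a), f(b, b, a)), comb(b, b, a, b, b, a)))  →  f(comb(f(comb(a, a, a, b), comb(b, b, b), comb(a, b, b, b)), f(h(b, b), comb(a, b, b), comb(a, b, b)), h(comb(b, b, b), h(b, a))), f(f(comb(a, b), f(a, a, a), comb(a, a, b, b)), f(comb(a, b), comb(a, b), h(b, b)), h(f(b, b, a), comb(a, a, a, b))), h(comb(f(a, a, a), f(b, b, a)), comb(a, a, b, b, b, b)))
  Order the arguments:  comb(b, b, b, f(comb(f(comb(a, a, a, b), comb(b, b, b), comb(a, b, b, b)), f(h(b, b), comb(a, b, b), comb(a, b, b)), h(comb(b, b, b), h(b, a))), f(f(comb(a, b), f(a, a, a), comb(a, a, b, b)), f(comb(a, b), comb(a, b), h(b, b)), h(f(b, b, a), comb(a, a, a, b))), h(comb(f(a, a, a), f(b, b, a)), comb(a, a, b, b, b, b))))
Right:  comb(comb(b, comb(f(comb(f(h(b, b), comb(comb(b, a), b), comb(b, b, a)), comb(f(comb(comb(a, a), comb(b, a)), comb(b, b, b), comb(b, a, b, b)), h(comb(b, comb(b, b)), h(b, a)))), f(f(comb(a, b), f(a, a, a), comb(a, b, b, a)), f(comb(b, a), comb(b, a), h(b, b)), h(f(b, b, a), comb(comb(a, comb(a, a)), b))), h(comb(f(a, a, a), f(b, b, a)), comb(a, b, a, b, b, b))), b)), b)
  Merge nested applications:  comb(b, f(comb(f(h(b, b), comb(comb(b, a), b), comb(b, b, a)), comb(f(comb(comb(a, a), comb(b, a)), comb(b, b, b), comb(b, a, b, b)), h(comb(b, comb(b, b)), h(b, a)))), f(f(comb(a, b), f(a, a, a), comb(a, b, b, a)), f(comb(b, a), comb(b, a), h(b, b)), h(f(b, b, a), comb(comb(a, comb(a, a)), b))), h(comb(f(a, a, a), f(b, b, a)), comb(a, b, a, b, b, b))), b, b)
  Simplify inside:  f(comb(f(h(b, b), comb(comb(b, a), b), comb(b, b, a)), comb(f(comb(comb(a, a), comb(b, a)), comb(b, b, b), comb(b, a, b, b)), h(comb(b, comb(b, b)), h(b, a)))), f(f(comb(a, b), f(a, a, a), comb(a, b, b, a)), f(comb(b, a), comb(b, a), h(b, b)), h(f(b, b, a), comb(comb(a, comb(a, a)), b))), h(comb(f(a, a, a), f(b, b, a)), comb(a, b, a, b, b, b)))  →  f(comb(f(comb(a, a, a, b), comb(b, b, b), comb(a, b, b, b)), f(h(b, b), comb(a, b, b), comb(a, b, b)), h(comb(b, b, b), h(b, a))), f(f(comb(a, b), f(a, a, a), comb(a, a, b, b)), f(comb(a, b), comb(a, b), h(b, b)), h(f(b, b, a), comb(a, a, a, b))), h(comb(f(a, a, a), f(b, b, a)), comb(a, a, b, b, b, b)))
  Order the arguments:  comb(b, b, b, f(comb(f(comb(a, a, a, b), comb(b, b, b), comb(a, b, b, b)), f(h(b, b), comb(a, b, b), comb(a, b, b)), h(comb(b, b, b), h(b, a))), f(f(comb(a, b), f(a, a, a), comb(a, a, b, b)), f(comb(a, b), comb(a, b), h(b, b)), h(f(b, b, a), comb(a, a, a, b))), h(comb(f(a, a, a), f(b, b, a)), comb(a, a, b, b, b, b))))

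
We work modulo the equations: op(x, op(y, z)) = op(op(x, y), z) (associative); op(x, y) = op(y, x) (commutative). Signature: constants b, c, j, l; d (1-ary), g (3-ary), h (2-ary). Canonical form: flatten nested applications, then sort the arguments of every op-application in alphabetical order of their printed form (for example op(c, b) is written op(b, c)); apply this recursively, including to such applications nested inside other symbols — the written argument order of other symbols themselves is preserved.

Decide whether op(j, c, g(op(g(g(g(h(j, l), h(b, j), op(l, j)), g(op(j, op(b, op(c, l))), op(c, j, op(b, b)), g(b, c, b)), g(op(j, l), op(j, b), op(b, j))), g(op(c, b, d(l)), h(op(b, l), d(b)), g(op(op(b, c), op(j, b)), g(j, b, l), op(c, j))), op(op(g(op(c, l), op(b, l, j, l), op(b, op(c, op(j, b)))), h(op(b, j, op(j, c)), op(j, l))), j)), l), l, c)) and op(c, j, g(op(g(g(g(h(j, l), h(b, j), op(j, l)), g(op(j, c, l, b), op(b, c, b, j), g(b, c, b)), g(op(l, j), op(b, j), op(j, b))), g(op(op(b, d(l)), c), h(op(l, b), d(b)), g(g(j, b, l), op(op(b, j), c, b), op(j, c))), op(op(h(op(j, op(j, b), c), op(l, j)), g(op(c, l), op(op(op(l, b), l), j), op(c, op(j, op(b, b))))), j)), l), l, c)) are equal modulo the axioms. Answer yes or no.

Left:  op(j, c, g(op(g(g(g(h(j, l), h(b, j), op(l, j)), g(op(j, op(b, op(c, l))), op(c, j, op(b, b)), g(b, c, b)), g(op(j, l), op(j, b), op(b, j))), g(op(c, b, d(l)), h(op(b, l), d(b)), g(op(op(b, c), op(j, b)), g(j, b, l), op(c, j))), op(op(g(op(c, l), op(b, l, j, l), op(b, op(c, op(j, b)))), h(op(b, j, op(j, c)), op(j, l))), j)), l), l, c))
  Simplify inside:  g(op(g(g(g(h(j, l), h(b, j), op(l, j)), g(op(j, op(b, op(c, l))), op(c, j, op(b, b)), g(b, c, b)), g(op(j, l), op(j, b), op(b, j))), g(op(c, b, d(l)), h(op(b, l), d(b)), g(op(op(b, c), op(j, b)), g(j, b, l), op(c, j))), op(op(g(op(c, l), op(b, l, j, l), op(b, op(c, op(j, b)))), h(op(b, j, op(j, c)), op(j, l))), j)), l), l, c)  →  g(op(g(g(g(h(j, l), h(b, j), op(j, l)), g(op(b, c, j, l), op(b, b, c, j), g(b, c, b)), g(op(j, l), op(b, j), op(b, j))), g(op(b, c, d(l)), h(op(b, l), d(b)), g(op(b, b, c, j), g(j, b, l), op(c, j))), op(g(op(c, l), op(b, j, l, l), op(b, b, c, j)), h(op(b, c, j, j), op(j, l)), j)), l), l, c)
  Sort arguments:  op(c, g(op(g(g(g(h(j, l), h(b, j), op(j, l)), g(op(b, c, j, l), op(b, b, c, j), g(b, c, b)), g(op(j, l), op(b, j), op(b, j))), g(op(b, c, d(l)), h(op(b, l), d(b)), g(op(b, b, c, j), g(j, b, l), op(c, j))), op(g(op(c, l), op(b, j, l, l), op(b, b, c, j)), h(op(b, c, j, j), op(j, l)), j)), l), l, c), j)
Right:  op(c, j, g(op(g(g(g(h(j, l), h(b, j), op(j, l)), g(op(j, c, l, b), op(b, c, b, j), g(b, c, b)), g(op(l, j), op(b, j), op(j, b))), g(op(op(b, d(l)), c), h(op(l, b), d(b)), g(g(j, b, l), op(op(b, j), c, b), op(j, c))), op(op(h(op(j, op(j, b), c), op(l, j)), g(op(c, l), op(op(op(l, b), l), j), op(c, op(j, op(b, b))))), j)), l), l, c))
  Canonicalize subterm:  g(op(g(g(g(h(j, l), h(b, j), op(j, l)), g(op(j, c, l, b), op(b, c, b, j), g(b, c, b)), g(op(l, j), op(b, j), op(j, b))), g(op(op(b, d(l)), c), h(op(l, b), d(b)), g(g(j, b, l), op(op(b, j), c, b), op(j, c))), op(op(h(op(j, op(j, b), c), op(l, j)), g(op(c, l), op(op(op(l, b), l), j), op(c, op(j, op(b, b))))), j)), l), l, c)  →  g(op(g(g(g(h(j, l), h(b, j), op(j, l)), g(op(b, c, j, l), op(b, b, c, j), g(b, c, b)), g(op(j, l), op(b, j), op(b, j))), g(op(b, c, d(l)), h(op(b, l), d(b)), g(g(j, b, l), op(b, b, c, j), op(c, j))), op(g(op(c, l), op(b, j, l, l), op(b, b, c, j)), h(op(b, c, j, j), op(j, l)), j)), l), l, c)
  Order the arguments:  op(c, g(op(g(g(g(h(j, l), h(b, j), op(j, l)), g(op(b, c, j, l), op(b, b, c, j), g(b, c, b)), g(op(j, l), op(b, j), op(b, j))), g(op(b, c, d(l)), h(op(b, l), d(b)), g(g(j, b, l), op(b, b, c, j), op(c, j))), op(g(op(c, l), op(b, j, l, l), op(b, b, c, j)), h(op(b, c, j, j), op(j, l)), j)), l), l, c), j)

Answer: no — op(c, g(op(g(g(g(h(j, l), h(b, j), op(j, l)), g(op(b, c, j, l), op(b, b, c, j), g(b, c, b)), g(op(j, l), op(b, j), op(b, j))), g(op(b, c, d(l)), h(op(b, l), d(b)), g(op(b, b, c, j), g(j, b, l), op(c, j))), op(g(op(c, l), op(b, j, l, l), op(b, b, c, j)), h(op(b, c, j, j), op(j, l)), j)), l), l, c), j) vs op(c, g(op(g(g(g(h(j, l), h(b, j), op(j, l)), g(op(b, c, j, l), op(b, b, c, j), g(b, c, b)), g(op(j, l), op(b, j), op(b, j))), g(op(b, c, d(l)), h(op(b, l), d(b)), g(g(j, b, l), op(b, b, c, j), op(c, j))), op(g(op(c, l), op(b, j, l, l), op(b, b, c, j)), h(op(b, c, j, j), op(j, l)), j)), l), l, c), j)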